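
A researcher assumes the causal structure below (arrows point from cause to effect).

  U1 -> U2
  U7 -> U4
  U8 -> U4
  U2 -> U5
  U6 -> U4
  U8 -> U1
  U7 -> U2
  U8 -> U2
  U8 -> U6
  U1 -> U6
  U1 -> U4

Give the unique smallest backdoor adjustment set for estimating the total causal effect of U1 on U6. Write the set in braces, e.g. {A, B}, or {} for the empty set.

Variables eligible for adjustment (non-descendants of U1, excluding U1 and U6): {U7, U8}.
Backdoor paths from U1 to U6:
  P1: U1 <- U8 -> U6
  P2: U1 <- U8 -> U4 <- U6
  P3: U1 <- U8 -> U2 <- U7 -> U4 <- U6
The empty set is not sufficient: P1 (U1 <- U8 -> U6) has no collider blocking it and no conditioned non-collider, so it is open.
Try {U8}:
  P1: blocked at fork node U8 ∈ conditioning set.
  P2: blocked at fork node U8 ∈ conditioning set.
  P3: blocked at fork node U8 ∈ conditioning set.
{U8} contains no descendant of U1 and blocks every backdoor path.
No other singleton works — e.g. {U7} leaves P1 open — so {U8} is the unique smallest valid adjustment set.

{U8}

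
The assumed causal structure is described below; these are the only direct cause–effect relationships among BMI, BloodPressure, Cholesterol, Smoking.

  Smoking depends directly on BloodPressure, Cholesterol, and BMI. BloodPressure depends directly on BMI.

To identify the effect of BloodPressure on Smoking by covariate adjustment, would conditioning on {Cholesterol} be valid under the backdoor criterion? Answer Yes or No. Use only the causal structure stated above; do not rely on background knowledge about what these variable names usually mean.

Backdoor paths from BloodPressure to Smoking (paths whose first edge points into BloodPressure):
  P1: BloodPressure <- BMI -> Smoking
Condition 1 (no descendant of BloodPressure in the set): holds — descendants of BloodPressure are {Smoking}; none are in {Cholesterol}.
Condition 2 (every backdoor path blocked by {Cholesterol}):
  P1: open — no interior node is in the conditioning set.
{Cholesterol} does not satisfy the backdoor criterion.

No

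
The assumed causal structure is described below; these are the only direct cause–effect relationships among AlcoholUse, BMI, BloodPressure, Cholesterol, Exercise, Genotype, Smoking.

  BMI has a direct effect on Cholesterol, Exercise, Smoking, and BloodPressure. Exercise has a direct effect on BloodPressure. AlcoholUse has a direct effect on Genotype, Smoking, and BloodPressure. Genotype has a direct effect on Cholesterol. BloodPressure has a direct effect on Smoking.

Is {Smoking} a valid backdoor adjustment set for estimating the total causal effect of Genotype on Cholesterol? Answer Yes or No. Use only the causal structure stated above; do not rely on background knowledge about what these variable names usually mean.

No

Backdoor paths from Genotype to Cholesterol (paths whose first edge points into Genotype):
  P1: Genotype <- AlcoholUse -> BloodPressure <- BMI -> Cholesterol
  P2: Genotype <- AlcoholUse -> BloodPressure <- Exercise <- BMI -> Cholesterol
  P3: Genotype <- AlcoholUse -> BloodPressure -> Smoking <- BMI -> Cholesterol
  P4: Genotype <- AlcoholUse -> Smoking <- BMI -> Cholesterol
  P5: Genotype <- AlcoholUse -> Smoking <- BloodPressure <- BMI -> Cholesterol
  P6: Genotype <- AlcoholUse -> Smoking <- BloodPressure <- Exercise <- BMI -> Cholesterol
Condition 1 (no descendant of Genotype in the set): holds — descendants of Genotype are {Cholesterol}; none are in {Smoking}.
Condition 2 (every backdoor path blocked by {Smoking}):
  P1: open — collider(s) BloodPressure are conditioned on (or have a conditioned descendant) and no non-collider on the path is in the set.
  P2: open — collider(s) BloodPressure are conditioned on (or have a conditioned descendant) and no non-collider on the path is in the set.
  P3: open — collider(s) Smoking are conditioned on (or have a conditioned descendant) and no non-collider on the path is in the set.
  P4: open — collider(s) Smoking are conditioned on (or have a conditioned descendant) and no non-collider on the path is in the set.
  P5: open — collider(s) Smoking are conditioned on (or have a conditioned descendant) and no non-collider on the path is in the set.
  P6: open — collider(s) Smoking are conditioned on (or have a conditioned descendant) and no non-collider on the path is in the set.
{Smoking} does not satisfy the backdoor criterion.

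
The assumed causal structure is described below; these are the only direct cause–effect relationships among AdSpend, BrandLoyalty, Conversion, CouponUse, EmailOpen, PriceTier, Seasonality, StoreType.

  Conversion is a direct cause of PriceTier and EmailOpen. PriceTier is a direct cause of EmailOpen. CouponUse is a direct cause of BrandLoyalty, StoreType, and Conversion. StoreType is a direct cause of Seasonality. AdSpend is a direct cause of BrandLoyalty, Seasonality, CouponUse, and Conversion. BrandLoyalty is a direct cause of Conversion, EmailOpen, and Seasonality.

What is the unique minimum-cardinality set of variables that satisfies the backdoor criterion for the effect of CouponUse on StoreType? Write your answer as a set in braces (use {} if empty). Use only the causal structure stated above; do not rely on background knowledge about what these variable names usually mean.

Variables eligible for adjustment (non-descendants of CouponUse, excluding CouponUse and StoreType): {AdSpend}.
Backdoor paths from CouponUse to StoreType:
  P1: CouponUse <- AdSpend -> BrandLoyalty -> Seasonality <- StoreType
  P2: CouponUse <- AdSpend -> Conversion <- BrandLoyalty -> Seasonality <- StoreType
  P3: CouponUse <- AdSpend -> Conversion -> PriceTier -> EmailOpen <- BrandLoyalty -> Seasonality <- StoreType
  P4: CouponUse <- AdSpend -> Conversion -> EmailOpen <- BrandLoyalty -> Seasonality <- StoreType
  P5: CouponUse <- AdSpend -> Seasonality <- StoreType
Each backdoor path contains an unconditioned collider, so every path is already blocked with the empty conditioning set:
  P1: blocked at collider Seasonality (neither it nor any descendant is in the conditioning set).
  P2: blocked at collider Conversion (neither it nor any descendant is in the conditioning set).
  P3: blocked at collider EmailOpen (neither it nor any descendant is in the conditioning set).
  P4: blocked at collider EmailOpen (neither it nor any descendant is in the conditioning set).
  P5: blocked at collider Seasonality (neither it nor any descendant is in the conditioning set).
The empty set is therefore the unique smallest valid set.

{}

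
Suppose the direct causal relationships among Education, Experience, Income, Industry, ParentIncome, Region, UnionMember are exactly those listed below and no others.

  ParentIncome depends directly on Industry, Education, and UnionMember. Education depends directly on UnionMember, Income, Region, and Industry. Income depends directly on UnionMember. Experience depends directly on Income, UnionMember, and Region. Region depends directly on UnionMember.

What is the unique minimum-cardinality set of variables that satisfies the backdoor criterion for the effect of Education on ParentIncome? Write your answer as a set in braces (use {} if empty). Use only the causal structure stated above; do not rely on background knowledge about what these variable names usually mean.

{Industry, UnionMember}

Variables eligible for adjustment (non-descendants of Education, excluding Education and ParentIncome): {Experience, Income, Industry, Region, UnionMember}.
Backdoor paths from Education to ParentIncome:
  P1: Education <- UnionMember -> ParentIncome
  P2: Education <- Region <- UnionMember -> ParentIncome
  P3: Education <- Region -> Experience <- UnionMember -> ParentIncome
  P4: Education <- Region -> Experience <- Income <- UnionMember -> ParentIncome
  P5: Education <- Income <- UnionMember -> ParentIncome
  P6: Education <- Income -> Experience <- UnionMember -> ParentIncome
  P7: Education <- Income -> Experience <- Region <- UnionMember -> ParentIncome
  P8: Education <- Industry -> ParentIncome
The empty set is not sufficient: P1 (Education <- UnionMember -> ParentIncome) has no collider blocking it and no conditioned non-collider, so it is open.
Try {Industry, UnionMember}:
  P1: blocked at fork node UnionMember ∈ conditioning set.
  P2: blocked at fork node UnionMember ∈ conditioning set.
  P3: blocked at collider Experience (neither it nor any descendant is in the conditioning set).
  P4: blocked at collider Experience (neither it nor any descendant is in the conditioning set).
  P5: blocked at fork node UnionMember ∈ conditioning set.
  P6: blocked at collider Experience (neither it nor any descendant is in the conditioning set).
  P7: blocked at collider Experience (neither it nor any descendant is in the conditioning set).
  P8: blocked at fork node Industry ∈ conditioning set.
{Industry, UnionMember} contains no descendant of Education and blocks every backdoor path.
Every element of {Industry, UnionMember} is needed (dropping Industry leaves P8 open; dropping UnionMember leaves P1 open), so no proper subset is valid.
Among all size-2 subsets of the eligible variables, only {Industry, UnionMember} blocks every backdoor path, so it is the unique smallest valid adjustment set.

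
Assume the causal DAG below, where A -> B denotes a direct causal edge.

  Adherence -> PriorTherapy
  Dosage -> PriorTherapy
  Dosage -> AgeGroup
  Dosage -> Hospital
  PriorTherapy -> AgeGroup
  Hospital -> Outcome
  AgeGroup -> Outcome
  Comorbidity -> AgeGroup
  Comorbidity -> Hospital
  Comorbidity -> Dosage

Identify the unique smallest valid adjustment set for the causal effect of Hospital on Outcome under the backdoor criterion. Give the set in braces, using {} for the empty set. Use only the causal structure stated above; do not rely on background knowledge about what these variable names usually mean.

{AgeGroup}

Variables eligible for adjustment (non-descendants of Hospital, excluding Hospital and Outcome): {Adherence, AgeGroup, Comorbidity, Dosage, PriorTherapy}.
Backdoor paths from Hospital to Outcome:
  P1: Hospital <- Comorbidity -> Dosage -> PriorTherapy -> AgeGroup -> Outcome
  P2: Hospital <- Comorbidity -> Dosage -> AgeGroup -> Outcome
  P3: Hospital <- Comorbidity -> AgeGroup -> Outcome
  P4: Hospital <- Dosage <- Comorbidity -> AgeGroup -> Outcome
  P5: Hospital <- Dosage -> PriorTherapy -> AgeGroup -> Outcome
  P6: Hospital <- Dosage -> AgeGroup -> Outcome
The empty set is not sufficient: P1 (Hospital <- Comorbidity -> Dosage -> PriorTherapy -> AgeGroup -> Outcome) has no collider blocking it and no conditioned non-collider, so it is open.
Try {AgeGroup}:
  P1: blocked at chain node AgeGroup ∈ conditioning set.
  P2: blocked at chain node AgeGroup ∈ conditioning set.
  P3: blocked at chain node AgeGroup ∈ conditioning set.
  P4: blocked at chain node AgeGroup ∈ conditioning set.
  P5: blocked at chain node AgeGroup ∈ conditioning set.
  P6: blocked at chain node AgeGroup ∈ conditioning set.
{AgeGroup} contains no descendant of Hospital and blocks every backdoor path.
No other singleton works — e.g. {Comorbidity} leaves P5 open — so {AgeGroup} is the unique smallest valid adjustment set.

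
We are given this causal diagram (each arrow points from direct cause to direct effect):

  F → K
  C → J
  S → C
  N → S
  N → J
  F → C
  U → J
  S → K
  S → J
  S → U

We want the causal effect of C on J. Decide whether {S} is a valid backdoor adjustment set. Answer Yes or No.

Backdoor paths from C to J (paths whose first edge points into C):
  P1: C <- S <- N -> J
  P2: C <- S -> U -> J
  P3: C <- S -> J
  P4: C <- F -> K <- S <- N -> J
  P5: C <- F -> K <- S -> U -> J
  P6: C <- F -> K <- S -> J
Condition 1 (no descendant of C in the set): holds — descendants of C are {J}; none are in {S}.
Condition 2 (every backdoor path blocked by {S}):
  P1: blocked at chain node S ∈ conditioning set.
  P2: blocked at fork node S ∈ conditioning set.
  P3: blocked at fork node S ∈ conditioning set.
  P4: blocked at collider K (neither it nor any descendant is in the conditioning set).
  P5: blocked at collider K (neither it nor any descendant is in the conditioning set).
  P6: blocked at collider K (neither it nor any descendant is in the conditioning set).
{S} satisfies the backdoor criterion.

Yes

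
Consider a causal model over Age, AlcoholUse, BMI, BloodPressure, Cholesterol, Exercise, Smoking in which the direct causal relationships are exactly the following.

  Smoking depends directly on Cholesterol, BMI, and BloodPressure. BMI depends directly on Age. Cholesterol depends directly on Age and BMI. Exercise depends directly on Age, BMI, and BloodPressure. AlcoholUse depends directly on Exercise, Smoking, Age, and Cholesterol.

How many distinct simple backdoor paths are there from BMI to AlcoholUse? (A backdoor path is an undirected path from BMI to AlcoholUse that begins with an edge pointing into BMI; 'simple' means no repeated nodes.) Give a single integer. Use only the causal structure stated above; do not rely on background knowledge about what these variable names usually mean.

7

A backdoor path from BMI to AlcoholUse is any simple undirected path whose first edge points into BMI (i.e. leaves BMI via a parent).
Parents of BMI: {Age}.
Enumerating:
  P1: BMI <- Age -> Cholesterol -> Smoking <- BloodPressure -> Exercise -> AlcoholUse
  P2: BMI <- Age -> Cholesterol -> Smoking -> AlcoholUse
  P3: BMI <- Age -> Cholesterol -> AlcoholUse
  P4: BMI <- Age -> Exercise <- BloodPressure -> Smoking <- Cholesterol -> AlcoholUse
  P5: BMI <- Age -> Exercise <- BloodPressure -> Smoking -> AlcoholUse
  P6: BMI <- Age -> Exercise -> AlcoholUse
  P7: BMI <- Age -> AlcoholUse
That exhausts the simple backdoor paths. Count: 7.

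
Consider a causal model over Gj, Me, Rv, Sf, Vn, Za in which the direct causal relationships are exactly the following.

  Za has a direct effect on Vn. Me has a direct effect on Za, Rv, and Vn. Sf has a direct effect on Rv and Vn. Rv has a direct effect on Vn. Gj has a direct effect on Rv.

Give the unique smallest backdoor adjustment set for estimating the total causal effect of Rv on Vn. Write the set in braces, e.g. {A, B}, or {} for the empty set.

Variables eligible for adjustment (non-descendants of Rv, excluding Rv and Vn): {Gj, Me, Sf, Za}.
Backdoor paths from Rv to Vn:
  P1: Rv <- Me -> Za -> Vn
  P2: Rv <- Me -> Vn
  P3: Rv <- Sf -> Vn
The empty set is not sufficient: P1 (Rv <- Me -> Za -> Vn) has no collider blocking it and no conditioned non-collider, so it is open.
Try {Me, Sf}:
  P1: blocked at fork node Me ∈ conditioning set.
  P2: blocked at fork node Me ∈ conditioning set.
  P3: blocked at fork node Sf ∈ conditioning set.
{Me, Sf} contains no descendant of Rv and blocks every backdoor path.
Every element of {Me, Sf} is needed (dropping Me leaves P1 open; dropping Sf leaves P3 open), so no proper subset is valid.
Among all size-2 subsets of the eligible variables, only {Me, Sf} blocks every backdoor path, so it is the unique smallest valid adjustment set.

{Me, Sf}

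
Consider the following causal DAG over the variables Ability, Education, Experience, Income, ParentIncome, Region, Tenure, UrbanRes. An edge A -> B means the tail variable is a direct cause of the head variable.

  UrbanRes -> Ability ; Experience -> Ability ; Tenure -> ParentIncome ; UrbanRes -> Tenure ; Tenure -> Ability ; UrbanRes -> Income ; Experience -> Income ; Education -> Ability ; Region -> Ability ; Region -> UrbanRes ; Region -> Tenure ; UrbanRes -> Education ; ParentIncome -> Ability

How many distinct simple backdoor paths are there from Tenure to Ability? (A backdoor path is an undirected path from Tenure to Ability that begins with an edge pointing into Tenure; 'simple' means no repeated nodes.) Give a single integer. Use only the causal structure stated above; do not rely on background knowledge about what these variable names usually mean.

8

A backdoor path from Tenure to Ability is any simple undirected path whose first edge points into Tenure (i.e. leaves Tenure via a parent).
Parents of Tenure: {Region, UrbanRes}.
Enumerating:
  P1: Tenure <- Region -> UrbanRes -> Education -> Ability
  P2: Tenure <- Region -> UrbanRes -> Income <- Experience -> Ability
  P3: Tenure <- Region -> UrbanRes -> Ability
  P4: Tenure <- Region -> Ability
  P5: Tenure <- UrbanRes <- Region -> Ability
  P6: Tenure <- UrbanRes -> Education -> Ability
  P7: Tenure <- UrbanRes -> Income <- Experience -> Ability
  P8: Tenure <- UrbanRes -> Ability
That exhausts the simple backdoor paths. Count: 8.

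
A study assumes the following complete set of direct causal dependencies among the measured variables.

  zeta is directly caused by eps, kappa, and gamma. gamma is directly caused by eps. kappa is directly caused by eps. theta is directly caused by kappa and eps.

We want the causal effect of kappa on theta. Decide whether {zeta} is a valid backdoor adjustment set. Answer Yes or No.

No

Backdoor paths from kappa to theta (paths whose first edge points into kappa):
  P1: kappa <- eps -> theta
Condition 1 (no descendant of kappa in the set): FAILS — zeta is a descendant of kappa.
Condition 2 (every backdoor path blocked by {zeta}):
  P1: open — no interior node is in the conditioning set.
{zeta} does not satisfy the backdoor criterion.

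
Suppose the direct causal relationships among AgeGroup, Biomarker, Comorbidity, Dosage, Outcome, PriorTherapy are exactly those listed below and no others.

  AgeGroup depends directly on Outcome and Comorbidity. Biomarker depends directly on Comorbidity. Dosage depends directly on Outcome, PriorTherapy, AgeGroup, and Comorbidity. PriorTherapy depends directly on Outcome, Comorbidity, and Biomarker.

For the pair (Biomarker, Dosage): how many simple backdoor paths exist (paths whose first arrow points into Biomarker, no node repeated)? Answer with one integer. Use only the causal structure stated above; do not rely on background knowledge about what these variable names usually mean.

7

A backdoor path from Biomarker to Dosage is any simple undirected path whose first edge points into Biomarker (i.e. leaves Biomarker via a parent).
Parents of Biomarker: {Comorbidity}.
Enumerating:
  P1: Biomarker <- Comorbidity -> AgeGroup <- Outcome -> PriorTherapy -> Dosage
  P2: Biomarker <- Comorbidity -> AgeGroup <- Outcome -> Dosage
  P3: Biomarker <- Comorbidity -> AgeGroup -> Dosage
  P4: Biomarker <- Comorbidity -> PriorTherapy <- Outcome -> AgeGroup -> Dosage
  P5: Biomarker <- Comorbidity -> PriorTherapy <- Outcome -> Dosage
  P6: Biomarker <- Comorbidity -> PriorTherapy -> Dosage
  P7: Biomarker <- Comorbidity -> Dosage
That exhausts the simple backdoor paths. Count: 7.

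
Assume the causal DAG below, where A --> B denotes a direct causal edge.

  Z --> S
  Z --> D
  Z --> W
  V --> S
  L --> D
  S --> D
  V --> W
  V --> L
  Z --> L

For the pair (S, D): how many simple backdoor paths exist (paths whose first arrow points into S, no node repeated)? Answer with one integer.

A backdoor path from S to D is any simple undirected path whose first edge points into S (i.e. leaves S via a parent).
Parents of S: {V, Z}.
Enumerating:
  P1: S <- Z -> W <- V -> L -> D
  P2: S <- Z -> L -> D
  P3: S <- Z -> D
  P4: S <- V -> W <- Z -> L -> D
  P5: S <- V -> W <- Z -> D
  P6: S <- V -> L <- Z -> D
  P7: S <- V -> L -> D
That exhausts the simple backdoor paths. Count: 7.

7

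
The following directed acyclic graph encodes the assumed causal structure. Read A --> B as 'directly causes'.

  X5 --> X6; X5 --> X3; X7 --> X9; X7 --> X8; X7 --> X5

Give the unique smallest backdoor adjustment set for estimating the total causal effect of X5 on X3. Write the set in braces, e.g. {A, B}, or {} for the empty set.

Variables eligible for adjustment (non-descendants of X5, excluding X5 and X3): {X7, X8, X9}.
Backdoor paths from X5 to X3:
  (none)
With no backdoor paths the empty set already satisfies the criterion, and it is trivially minimal.

{}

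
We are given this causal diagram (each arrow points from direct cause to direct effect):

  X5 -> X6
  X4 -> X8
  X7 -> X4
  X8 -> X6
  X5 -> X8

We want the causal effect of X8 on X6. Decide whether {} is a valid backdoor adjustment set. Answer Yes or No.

Backdoor paths from X8 to X6 (paths whose first edge points into X8):
  P1: X8 <- X5 -> X6
Condition 1 (no descendant of X8 in the set): holds — descendants of X8 are {X6}; none are in {}.
Condition 2 (every backdoor path blocked by {}):
  P1: open — no interior node is in the conditioning set.
{} does not satisfy the backdoor criterion.

No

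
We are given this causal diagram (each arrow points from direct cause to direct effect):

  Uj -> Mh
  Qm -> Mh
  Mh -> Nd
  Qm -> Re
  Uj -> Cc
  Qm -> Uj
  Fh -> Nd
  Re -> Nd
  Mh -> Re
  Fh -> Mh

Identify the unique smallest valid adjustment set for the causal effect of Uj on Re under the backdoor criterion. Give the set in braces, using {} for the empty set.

Variables eligible for adjustment (non-descendants of Uj, excluding Uj and Re): {Fh, Qm}.
Backdoor paths from Uj to Re:
  P1: Uj <- Qm -> Mh <- Fh -> Nd <- Re
  P2: Uj <- Qm -> Mh -> Re
  P3: Uj <- Qm -> Mh -> Nd <- Re
  P4: Uj <- Qm -> Re
The empty set is not sufficient: P2 (Uj <- Qm -> Mh -> Re) has no collider blocking it and no conditioned non-collider, so it is open.
Try {Qm}:
  P1: blocked at fork node Qm ∈ conditioning set.
  P2: blocked at fork node Qm ∈ conditioning set.
  P3: blocked at fork node Qm ∈ conditioning set.
  P4: blocked at fork node Qm ∈ conditioning set.
{Qm} contains no descendant of Uj and blocks every backdoor path.
No other singleton works — e.g. {Fh} leaves P2 open — so {Qm} is the unique smallest valid adjustment set.

{Qm}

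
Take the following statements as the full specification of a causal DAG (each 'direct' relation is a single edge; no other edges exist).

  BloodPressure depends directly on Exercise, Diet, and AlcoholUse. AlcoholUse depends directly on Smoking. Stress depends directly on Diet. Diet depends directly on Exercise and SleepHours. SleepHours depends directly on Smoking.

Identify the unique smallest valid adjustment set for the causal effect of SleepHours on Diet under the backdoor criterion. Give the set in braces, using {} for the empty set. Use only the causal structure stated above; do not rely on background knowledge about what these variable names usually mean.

{}

Variables eligible for adjustment (non-descendants of SleepHours, excluding SleepHours and Diet): {AlcoholUse, Exercise, Smoking}.
Backdoor paths from SleepHours to Diet:
  P1: SleepHours <- Smoking -> AlcoholUse -> BloodPressure <- Exercise -> Diet
  P2: SleepHours <- Smoking -> AlcoholUse -> BloodPressure <- Diet
Each backdoor path contains an unconditioned collider, so every path is already blocked with the empty conditioning set:
  P1: blocked at collider BloodPressure (neither it nor any descendant is in the conditioning set).
  P2: blocked at collider BloodPressure (neither it nor any descendant is in the conditioning set).
The empty set is therefore the unique smallest valid set.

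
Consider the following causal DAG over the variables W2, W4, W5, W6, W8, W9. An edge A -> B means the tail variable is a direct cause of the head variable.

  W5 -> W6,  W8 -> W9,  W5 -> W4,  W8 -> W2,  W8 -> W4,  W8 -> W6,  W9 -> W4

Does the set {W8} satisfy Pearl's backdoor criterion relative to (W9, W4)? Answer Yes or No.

Backdoor paths from W9 to W4 (paths whose first edge points into W9):
  P1: W9 <- W8 -> W4
  P2: W9 <- W8 -> W6 <- W5 -> W4
Condition 1 (no descendant of W9 in the set): holds — descendants of W9 are {W4}; none are in {W8}.
Condition 2 (every backdoor path blocked by {W8}):
  P1: blocked at fork node W8 ∈ conditioning set.
  P2: blocked at fork node W8 ∈ conditioning set.
{W8} satisfies the backdoor criterion.

Yes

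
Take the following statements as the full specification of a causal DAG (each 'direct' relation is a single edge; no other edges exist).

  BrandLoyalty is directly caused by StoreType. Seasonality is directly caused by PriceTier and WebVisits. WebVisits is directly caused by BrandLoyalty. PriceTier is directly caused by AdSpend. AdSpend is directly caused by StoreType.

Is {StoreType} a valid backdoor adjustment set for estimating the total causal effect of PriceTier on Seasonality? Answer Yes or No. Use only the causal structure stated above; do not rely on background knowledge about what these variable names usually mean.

Backdoor paths from PriceTier to Seasonality (paths whose first edge points into PriceTier):
  P1: PriceTier <- AdSpend <- StoreType -> BrandLoyalty -> WebVisits -> Seasonality
Condition 1 (no descendant of PriceTier in the set): holds — descendants of PriceTier are {Seasonality}; none are in {StoreType}.
Condition 2 (every backdoor path blocked by {StoreType}):
  P1: blocked at fork node StoreType ∈ conditioning set.
{StoreType} satisfies the backdoor criterion.

Yes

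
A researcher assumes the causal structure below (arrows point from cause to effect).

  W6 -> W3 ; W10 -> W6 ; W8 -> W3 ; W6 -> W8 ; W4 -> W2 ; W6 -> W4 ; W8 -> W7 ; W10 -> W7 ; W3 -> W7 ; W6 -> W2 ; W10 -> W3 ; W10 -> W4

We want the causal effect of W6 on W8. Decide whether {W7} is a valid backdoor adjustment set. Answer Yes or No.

No

Backdoor paths from W6 to W8 (paths whose first edge points into W6):
  P1: W6 <- W10 -> W3 <- W8
  P2: W6 <- W10 -> W3 -> W7 <- W8
  P3: W6 <- W10 -> W7 <- W8
  P4: W6 <- W10 -> W7 <- W3 <- W8
Condition 1 (no descendant of W6 in the set): FAILS — W7 is a descendant of W6.
Condition 2 (every backdoor path blocked by {W7}):
  P1: open — collider(s) W3 are conditioned on (or have a conditioned descendant) and no non-collider on the path is in the set.
  P2: open — collider(s) W7 are conditioned on (or have a conditioned descendant) and no non-collider on the path is in the set.
  P3: open — collider(s) W7 are conditioned on (or have a conditioned descendant) and no non-collider on the path is in the set.
  P4: open — collider(s) W7 are conditioned on (or have a conditioned descendant) and no non-collider on the path is in the set.
{W7} does not satisfy the backdoor criterion.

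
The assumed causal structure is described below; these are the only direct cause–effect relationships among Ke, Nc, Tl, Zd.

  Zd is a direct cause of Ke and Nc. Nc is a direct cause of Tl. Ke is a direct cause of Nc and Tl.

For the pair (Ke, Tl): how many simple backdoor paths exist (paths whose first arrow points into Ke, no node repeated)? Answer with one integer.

A backdoor path from Ke to Tl is any simple undirected path whose first edge points into Ke (i.e. leaves Ke via a parent).
Parents of Ke: {Zd}.
Enumerating:
  P1: Ke <- Zd -> Nc -> Tl
That exhausts the simple backdoor paths. Count: 1.

1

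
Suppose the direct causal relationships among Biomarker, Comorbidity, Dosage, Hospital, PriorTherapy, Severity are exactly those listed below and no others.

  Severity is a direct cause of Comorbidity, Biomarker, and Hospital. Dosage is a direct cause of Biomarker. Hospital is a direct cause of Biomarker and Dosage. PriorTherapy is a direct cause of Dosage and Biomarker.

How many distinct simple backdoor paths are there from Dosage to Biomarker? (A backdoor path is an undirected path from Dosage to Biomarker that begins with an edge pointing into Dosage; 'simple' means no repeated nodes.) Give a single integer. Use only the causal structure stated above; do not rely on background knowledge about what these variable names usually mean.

3

A backdoor path from Dosage to Biomarker is any simple undirected path whose first edge points into Dosage (i.e. leaves Dosage via a parent).
Parents of Dosage: {Hospital, PriorTherapy}.
Enumerating:
  P1: Dosage <- Hospital <- Severity -> Biomarker
  P2: Dosage <- Hospital -> Biomarker
  P3: Dosage <- PriorTherapy -> Biomarker
That exhausts the simple backdoor paths. Count: 3.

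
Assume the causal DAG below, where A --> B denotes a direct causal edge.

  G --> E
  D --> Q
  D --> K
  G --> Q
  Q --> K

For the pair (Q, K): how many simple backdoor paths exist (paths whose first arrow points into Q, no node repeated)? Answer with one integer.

1

A backdoor path from Q to K is any simple undirected path whose first edge points into Q (i.e. leaves Q via a parent).
Parents of Q: {D, G}.
Enumerating:
  P1: Q <- D -> K
That exhausts the simple backdoor paths. Count: 1.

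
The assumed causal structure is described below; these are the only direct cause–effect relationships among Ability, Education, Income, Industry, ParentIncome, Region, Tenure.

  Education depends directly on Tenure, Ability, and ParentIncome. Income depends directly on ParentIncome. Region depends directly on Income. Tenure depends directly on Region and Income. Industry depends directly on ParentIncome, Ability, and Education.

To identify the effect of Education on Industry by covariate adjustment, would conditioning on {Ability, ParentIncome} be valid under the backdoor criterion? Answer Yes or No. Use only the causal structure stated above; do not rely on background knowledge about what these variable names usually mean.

Yes

Backdoor paths from Education to Industry (paths whose first edge points into Education):
  P1: Education <- ParentIncome -> Industry
  P2: Education <- Tenure <- Income <- ParentIncome -> Industry
  P3: Education <- Tenure <- Region <- Income <- ParentIncome -> Industry
  P4: Education <- Ability -> Industry
Condition 1 (no descendant of Education in the set): holds — descendants of Education are {Industry}; none are in {Ability, ParentIncome}.
Condition 2 (every backdoor path blocked by {Ability, ParentIncome}):
  P1: blocked at fork node ParentIncome ∈ conditioning set.
  P2: blocked at fork node ParentIncome ∈ conditioning set.
  P3: blocked at fork node ParentIncome ∈ conditioning set.
  P4: blocked at fork node Ability ∈ conditioning set.
{Ability, ParentIncome} satisfies the backdoor criterion.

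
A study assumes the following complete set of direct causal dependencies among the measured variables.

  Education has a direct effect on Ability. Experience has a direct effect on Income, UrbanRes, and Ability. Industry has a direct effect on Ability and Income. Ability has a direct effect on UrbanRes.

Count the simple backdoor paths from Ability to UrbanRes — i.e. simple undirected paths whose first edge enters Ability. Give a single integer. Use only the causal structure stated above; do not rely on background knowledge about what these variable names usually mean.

A backdoor path from Ability to UrbanRes is any simple undirected path whose first edge points into Ability (i.e. leaves Ability via a parent).
Parents of Ability: {Education, Experience, Industry}.
Enumerating:
  P1: Ability <- Experience -> UrbanRes
  P2: Ability <- Industry -> Income <- Experience -> UrbanRes
That exhausts the simple backdoor paths. Count: 2.

2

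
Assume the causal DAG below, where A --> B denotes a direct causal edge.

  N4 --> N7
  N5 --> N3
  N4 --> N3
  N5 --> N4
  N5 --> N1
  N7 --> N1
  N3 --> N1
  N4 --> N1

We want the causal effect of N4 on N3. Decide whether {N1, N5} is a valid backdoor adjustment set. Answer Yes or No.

Backdoor paths from N4 to N3 (paths whose first edge points into N4):
  P1: N4 <- N5 -> N3
  P2: N4 <- N5 -> N1 <- N3
Condition 1 (no descendant of N4 in the set): FAILS — N1 is a descendant of N4.
Condition 2 (every backdoor path blocked by {N1, N5}):
  P1: blocked at fork node N5 ∈ conditioning set.
  P2: blocked at fork node N5 ∈ conditioning set.
{N1, N5} does not satisfy the backdoor criterion.

No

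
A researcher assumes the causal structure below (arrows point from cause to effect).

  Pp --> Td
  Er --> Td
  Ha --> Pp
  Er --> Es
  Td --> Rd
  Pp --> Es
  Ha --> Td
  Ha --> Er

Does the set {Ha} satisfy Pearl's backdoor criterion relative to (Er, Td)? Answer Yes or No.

Yes

Backdoor paths from Er to Td (paths whose first edge points into Er):
  P1: Er <- Ha -> Pp -> Td
  P2: Er <- Ha -> Td
Condition 1 (no descendant of Er in the set): holds — descendants of Er are {Es, Rd, Td}; none are in {Ha}.
Condition 2 (every backdoor path blocked by {Ha}):
  P1: blocked at fork node Ha ∈ conditioning set.
  P2: blocked at fork node Ha ∈ conditioning set.
{Ha} satisfies the backdoor criterion.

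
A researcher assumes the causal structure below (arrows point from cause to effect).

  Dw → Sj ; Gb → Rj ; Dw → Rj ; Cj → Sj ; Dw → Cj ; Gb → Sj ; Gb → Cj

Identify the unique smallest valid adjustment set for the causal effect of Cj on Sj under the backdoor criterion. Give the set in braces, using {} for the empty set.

{Dw, Gb}

Variables eligible for adjustment (non-descendants of Cj, excluding Cj and Sj): {Dw, Gb, Rj}.
Backdoor paths from Cj to Sj:
  P1: Cj <- Dw -> Sj
  P2: Cj <- Dw -> Rj <- Gb -> Sj
  P3: Cj <- Gb -> Sj
  P4: Cj <- Gb -> Rj <- Dw -> Sj
The empty set is not sufficient: P1 (Cj <- Dw -> Sj) has no collider blocking it and no conditioned non-collider, so it is open.
Try {Dw, Gb}:
  P1: blocked at fork node Dw ∈ conditioning set.
  P2: blocked at fork node Dw ∈ conditioning set.
  P3: blocked at fork node Gb ∈ conditioning set.
  P4: blocked at fork node Gb ∈ conditioning set.
{Dw, Gb} contains no descendant of Cj and blocks every backdoor path.
Every element of {Dw, Gb} is needed (dropping Dw leaves P1 open; dropping Gb leaves P3 open), so no proper subset is valid.
Among all size-2 subsets of the eligible variables, only {Dw, Gb} blocks every backdoor path, so it is the unique smallest valid adjustment set.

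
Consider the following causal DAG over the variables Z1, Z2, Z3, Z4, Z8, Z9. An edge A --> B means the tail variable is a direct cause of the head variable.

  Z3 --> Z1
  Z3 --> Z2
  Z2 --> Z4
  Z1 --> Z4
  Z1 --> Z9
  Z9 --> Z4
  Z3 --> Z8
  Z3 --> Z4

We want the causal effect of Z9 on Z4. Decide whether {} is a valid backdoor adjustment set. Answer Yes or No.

Backdoor paths from Z9 to Z4 (paths whose first edge points into Z9):
  P1: Z9 <- Z1 <- Z3 -> Z2 -> Z4
  P2: Z9 <- Z1 <- Z3 -> Z4
  P3: Z9 <- Z1 -> Z4
Condition 1 (no descendant of Z9 in the set): holds — descendants of Z9 are {Z4}; none are in {}.
Condition 2 (every backdoor path blocked by {}):
  P1: open — no interior node is in the conditioning set.
  P2: open — no interior node is in the conditioning set.
  P3: open — no interior node is in the conditioning set.
{} does not satisfy the backdoor criterion.

No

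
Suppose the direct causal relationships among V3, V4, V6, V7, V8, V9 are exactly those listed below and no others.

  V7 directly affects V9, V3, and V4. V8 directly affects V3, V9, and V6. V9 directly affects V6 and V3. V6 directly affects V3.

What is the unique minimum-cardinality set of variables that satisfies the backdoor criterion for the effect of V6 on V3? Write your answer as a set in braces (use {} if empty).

{V8, V9}

Variables eligible for adjustment (non-descendants of V6, excluding V6 and V3): {V4, V7, V8, V9}.
Backdoor paths from V6 to V3:
  P1: V6 <- V8 -> V9 <- V7 -> V3
  P2: V6 <- V8 -> V9 -> V3
  P3: V6 <- V8 -> V3
  P4: V6 <- V9 <- V8 -> V3
  P5: V6 <- V9 <- V7 -> V3
  P6: V6 <- V9 -> V3
The empty set is not sufficient: P2 (V6 <- V8 -> V9 -> V3) has no collider blocking it and no conditioned non-collider, so it is open.
Try {V8, V9}:
  P1: blocked at fork node V8 ∈ conditioning set.
  P2: blocked at fork node V8 ∈ conditioning set.
  P3: blocked at fork node V8 ∈ conditioning set.
  P4: blocked at chain node V9 ∈ conditioning set.
  P5: blocked at chain node V9 ∈ conditioning set.
  P6: blocked at fork node V9 ∈ conditioning set.
{V8, V9} contains no descendant of V6 and blocks every backdoor path.
Every element of {V8, V9} is needed (dropping V8 leaves P1 open; dropping V9 leaves P5 open), so no proper subset is valid.
Among all size-2 subsets of the eligible variables, only {V8, V9} blocks every backdoor path, so it is the unique smallest valid adjustment set.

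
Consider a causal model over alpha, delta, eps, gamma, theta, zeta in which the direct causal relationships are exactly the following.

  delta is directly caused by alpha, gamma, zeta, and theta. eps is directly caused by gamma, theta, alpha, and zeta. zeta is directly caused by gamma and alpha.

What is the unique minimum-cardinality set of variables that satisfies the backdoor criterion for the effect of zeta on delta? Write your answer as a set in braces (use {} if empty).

{alpha, gamma}

Variables eligible for adjustment (non-descendants of zeta, excluding zeta and delta): {alpha, gamma, theta}.
Backdoor paths from zeta to delta:
  P1: zeta <- alpha -> delta
  P2: zeta <- alpha -> eps <- gamma -> delta
  P3: zeta <- alpha -> eps <- theta -> delta
  P4: zeta <- gamma -> delta
  P5: zeta <- gamma -> eps <- alpha -> delta
  P6: zeta <- gamma -> eps <- theta -> delta
The empty set is not sufficient: P1 (zeta <- alpha -> delta) has no collider blocking it and no conditioned non-collider, so it is open.
Try {alpha, gamma}:
  P1: blocked at fork node alpha ∈ conditioning set.
  P2: blocked at fork node alpha ∈ conditioning set.
  P3: blocked at fork node alpha ∈ conditioning set.
  P4: blocked at fork node gamma ∈ conditioning set.
  P5: blocked at fork node gamma ∈ conditioning set.
  P6: blocked at fork node gamma ∈ conditioning set.
{alpha, gamma} contains no descendant of zeta and blocks every backdoor path.
Every element of {alpha, gamma} is needed (dropping alpha leaves P1 open; dropping gamma leaves P4 open), so no proper subset is valid.
Among all size-2 subsets of the eligible variables, only {alpha, gamma} blocks every backdoor path, so it is the unique smallest valid adjustment set.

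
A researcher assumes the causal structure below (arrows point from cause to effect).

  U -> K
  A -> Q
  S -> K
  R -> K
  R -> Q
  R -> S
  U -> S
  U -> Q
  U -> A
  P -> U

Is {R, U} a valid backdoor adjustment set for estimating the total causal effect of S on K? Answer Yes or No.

Yes

Backdoor paths from S to K (paths whose first edge points into S):
  P1: S <- R -> K
  P2: S <- R -> Q <- U -> K
  P3: S <- R -> Q <- A <- U -> K
  P4: S <- U -> A -> Q <- R -> K
  P5: S <- U -> K
  P6: S <- U -> Q <- R -> K
Condition 1 (no descendant of S in the set): holds — descendants of S are {K}; none are in {R, U}.
Condition 2 (every backdoor path blocked by {R, U}):
  P1: blocked at fork node R ∈ conditioning set.
  P2: blocked at fork node R ∈ conditioning set.
  P3: blocked at fork node R ∈ conditioning set.
  P4: blocked at fork node U ∈ conditioning set.
  P5: blocked at fork node U ∈ conditioning set.
  P6: blocked at fork node U ∈ conditioning set.
{R, U} satisfies the backdoor criterion.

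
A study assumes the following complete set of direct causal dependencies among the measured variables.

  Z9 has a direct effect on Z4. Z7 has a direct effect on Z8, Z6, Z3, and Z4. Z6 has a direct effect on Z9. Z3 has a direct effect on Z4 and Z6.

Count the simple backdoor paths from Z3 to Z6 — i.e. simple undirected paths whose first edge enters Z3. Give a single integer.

A backdoor path from Z3 to Z6 is any simple undirected path whose first edge points into Z3 (i.e. leaves Z3 via a parent).
Parents of Z3: {Z7}.
Enumerating:
  P1: Z3 <- Z7 -> Z6
  P2: Z3 <- Z7 -> Z4 <- Z9 <- Z6
That exhausts the simple backdoor paths. Count: 2.

2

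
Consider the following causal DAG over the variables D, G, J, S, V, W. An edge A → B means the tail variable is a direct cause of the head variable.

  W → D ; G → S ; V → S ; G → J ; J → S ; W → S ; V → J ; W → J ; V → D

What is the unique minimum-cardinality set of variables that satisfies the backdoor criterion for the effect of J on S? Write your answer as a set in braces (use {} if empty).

{G, V, W}

Variables eligible for adjustment (non-descendants of J, excluding J and S): {D, G, V, W}.
Backdoor paths from J to S:
  P1: J <- G -> S
  P2: J <- W -> S
  P3: J <- W -> D <- V -> S
  P4: J <- V -> S
  P5: J <- V -> D <- W -> S
The empty set is not sufficient: P1 (J <- G -> S) has no collider blocking it and no conditioned non-collider, so it is open.
Try {G, V, W}:
  P1: blocked at fork node G ∈ conditioning set.
  P2: blocked at fork node W ∈ conditioning set.
  P3: blocked at fork node W ∈ conditioning set.
  P4: blocked at fork node V ∈ conditioning set.
  P5: blocked at fork node V ∈ conditioning set.
{G, V, W} contains no descendant of J and blocks every backdoor path.
Every element of {G, V, W} is needed (dropping G leaves P1 open; dropping V leaves P4 open; dropping W leaves P2 open), so no proper subset is valid.
Among all size-3 subsets of the eligible variables, only {G, V, W} blocks every backdoor path, so it is the unique smallest valid adjustment set.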